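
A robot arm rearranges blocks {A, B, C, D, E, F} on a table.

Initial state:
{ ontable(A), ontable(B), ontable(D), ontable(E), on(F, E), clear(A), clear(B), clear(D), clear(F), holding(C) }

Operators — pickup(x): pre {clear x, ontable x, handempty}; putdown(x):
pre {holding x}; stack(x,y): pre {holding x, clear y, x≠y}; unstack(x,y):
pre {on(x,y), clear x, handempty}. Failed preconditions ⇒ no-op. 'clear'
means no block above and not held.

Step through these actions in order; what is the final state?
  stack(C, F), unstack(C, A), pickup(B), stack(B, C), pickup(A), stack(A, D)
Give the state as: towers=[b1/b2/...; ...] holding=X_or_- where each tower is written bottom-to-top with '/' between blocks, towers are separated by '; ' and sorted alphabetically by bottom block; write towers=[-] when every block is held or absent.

towers=[D/A; E/F/C/B] holding=-

step 1 (stack(C, F)): towers=[A; B; D; E/F/C] holding=-
step 2 (unstack(C, A)) [no-op]: towers=[A; B; D; E/F/C] holding=-
step 3 (pickup(B)): towers=[A; D; E/F/C] holding=B
step 4 (stack(B, C)): towers=[A; D; E/F/C/B] holding=-
step 5 (pickup(A)): towers=[D; E/F/C/B] holding=A
step 6 (stack(A, D)): towers=[D/A; E/F/C/B] holding=-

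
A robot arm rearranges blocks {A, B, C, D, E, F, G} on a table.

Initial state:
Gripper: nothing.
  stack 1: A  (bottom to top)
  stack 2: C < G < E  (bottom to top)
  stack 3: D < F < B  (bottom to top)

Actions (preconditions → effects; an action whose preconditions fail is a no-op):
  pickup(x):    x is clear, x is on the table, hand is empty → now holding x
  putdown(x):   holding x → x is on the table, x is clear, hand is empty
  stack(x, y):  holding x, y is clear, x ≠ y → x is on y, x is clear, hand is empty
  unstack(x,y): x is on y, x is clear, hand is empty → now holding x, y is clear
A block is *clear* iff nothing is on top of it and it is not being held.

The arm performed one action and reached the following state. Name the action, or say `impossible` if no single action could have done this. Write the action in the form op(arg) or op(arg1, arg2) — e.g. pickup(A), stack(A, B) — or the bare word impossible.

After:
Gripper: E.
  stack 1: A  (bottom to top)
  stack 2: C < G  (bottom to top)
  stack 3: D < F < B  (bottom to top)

target: towers=[A; C/G; D/F/B] holding=E
     unstack(B, F) → towers=[A; C/G/E; D/F] holding=B
         pickup(A) → towers=[C/G/E; D/F/B] holding=A
     unstack(E, G) → towers=[A; C/G; D/F/B] holding=E  ← match

unstack(E, G)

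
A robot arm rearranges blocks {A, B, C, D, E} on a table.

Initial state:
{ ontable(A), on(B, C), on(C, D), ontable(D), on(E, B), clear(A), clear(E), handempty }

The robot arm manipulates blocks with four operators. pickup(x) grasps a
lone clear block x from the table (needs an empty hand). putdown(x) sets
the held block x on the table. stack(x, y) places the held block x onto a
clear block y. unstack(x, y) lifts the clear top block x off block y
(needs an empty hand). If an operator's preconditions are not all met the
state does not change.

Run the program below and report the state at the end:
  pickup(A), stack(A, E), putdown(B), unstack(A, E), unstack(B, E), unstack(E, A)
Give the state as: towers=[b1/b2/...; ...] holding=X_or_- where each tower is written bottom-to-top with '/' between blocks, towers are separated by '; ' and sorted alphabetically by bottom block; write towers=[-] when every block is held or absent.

step 1 (pickup(A)): towers=[D/C/B/E] holding=A
step 2 (stack(A, E)): towers=[D/C/B/E/A] holding=-
step 3 (putdown(B)) [no-op]: towers=[D/C/B/E/A] holding=-
step 4 (unstack(A, E)): towers=[D/C/B/E] holding=A
step 5 (unstack(B, E)) [no-op]: towers=[D/C/B/E] holding=A
step 6 (unstack(E, A)) [no-op]: towers=[D/C/B/E] holding=A

towers=[D/C/B/E] holding=A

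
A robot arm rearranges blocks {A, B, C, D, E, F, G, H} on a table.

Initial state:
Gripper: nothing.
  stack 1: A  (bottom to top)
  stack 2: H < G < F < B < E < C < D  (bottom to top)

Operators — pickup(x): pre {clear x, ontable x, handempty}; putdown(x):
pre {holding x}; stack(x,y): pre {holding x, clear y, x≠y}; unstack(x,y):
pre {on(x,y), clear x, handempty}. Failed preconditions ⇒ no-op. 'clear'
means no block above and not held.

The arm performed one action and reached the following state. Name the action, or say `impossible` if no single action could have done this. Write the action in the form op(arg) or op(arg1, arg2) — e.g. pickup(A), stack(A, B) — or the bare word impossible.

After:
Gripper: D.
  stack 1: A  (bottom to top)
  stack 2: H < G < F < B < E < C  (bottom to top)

target: towers=[A; H/G/F/B/E/C] holding=D
         pickup(A) → towers=[H/G/F/B/E/C/D] holding=A
     unstack(D, C) → towers=[A; H/G/F/B/E/C] holding=D  ← match

unstack(D, C)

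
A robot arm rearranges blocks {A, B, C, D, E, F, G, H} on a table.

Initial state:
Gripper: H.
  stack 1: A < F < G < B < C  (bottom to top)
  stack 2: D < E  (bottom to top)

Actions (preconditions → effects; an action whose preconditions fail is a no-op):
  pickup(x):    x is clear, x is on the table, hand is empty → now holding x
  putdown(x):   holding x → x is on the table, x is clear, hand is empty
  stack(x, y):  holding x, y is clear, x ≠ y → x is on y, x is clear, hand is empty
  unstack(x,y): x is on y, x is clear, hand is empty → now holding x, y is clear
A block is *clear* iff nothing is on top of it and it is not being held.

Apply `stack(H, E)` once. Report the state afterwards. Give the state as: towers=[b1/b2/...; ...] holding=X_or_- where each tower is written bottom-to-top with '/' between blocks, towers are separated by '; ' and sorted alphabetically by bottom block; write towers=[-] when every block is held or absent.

towers=[A/F/G/B/C; D/E/H] holding=-

before: towers=[A/F/G/B/C; D/E] holding=H
pre[stack(H, E)]: holding(H) ✓, clear(E) ✓, H≠E ✓
all met → apply stack(H, E)
after:  towers=[A/F/G/B/C; D/E/H] holding=-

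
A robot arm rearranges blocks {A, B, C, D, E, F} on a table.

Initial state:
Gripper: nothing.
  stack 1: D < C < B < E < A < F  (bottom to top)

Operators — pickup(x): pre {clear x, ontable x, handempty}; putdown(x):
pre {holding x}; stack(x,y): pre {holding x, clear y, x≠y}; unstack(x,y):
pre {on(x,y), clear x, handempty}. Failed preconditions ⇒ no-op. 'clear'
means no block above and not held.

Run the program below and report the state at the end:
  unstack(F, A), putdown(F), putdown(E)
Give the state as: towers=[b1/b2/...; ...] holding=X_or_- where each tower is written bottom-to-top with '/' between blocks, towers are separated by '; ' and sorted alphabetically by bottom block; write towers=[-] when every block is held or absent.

step 1 (unstack(F, A)): towers=[D/C/B/E/A] holding=F
step 2 (putdown(F)): towers=[D/C/B/E/A; F] holding=-
step 3 (putdown(E)) [no-op]: towers=[D/C/B/E/A; F] holding=-

towers=[D/C/B/E/A; F] holding=-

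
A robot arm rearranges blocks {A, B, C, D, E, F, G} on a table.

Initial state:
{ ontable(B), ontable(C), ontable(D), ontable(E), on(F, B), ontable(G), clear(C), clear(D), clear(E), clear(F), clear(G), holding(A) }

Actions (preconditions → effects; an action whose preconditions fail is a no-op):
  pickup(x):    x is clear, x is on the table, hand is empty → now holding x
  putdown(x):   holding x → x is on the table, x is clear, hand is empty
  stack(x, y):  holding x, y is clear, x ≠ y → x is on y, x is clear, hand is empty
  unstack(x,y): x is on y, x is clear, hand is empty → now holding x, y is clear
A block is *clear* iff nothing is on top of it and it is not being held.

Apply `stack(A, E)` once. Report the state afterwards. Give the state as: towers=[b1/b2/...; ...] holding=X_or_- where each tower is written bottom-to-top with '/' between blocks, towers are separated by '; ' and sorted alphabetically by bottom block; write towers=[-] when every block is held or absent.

before: towers=[B/F; C; D; E; G] holding=A
pre[stack(A, E)]: holding(A) ✓, clear(E) ✓, A≠E ✓
all met → apply stack(A, E)
after:  towers=[B/F; C; D; E/A; G] holding=-

towers=[B/F; C; D; E/A; G] holding=-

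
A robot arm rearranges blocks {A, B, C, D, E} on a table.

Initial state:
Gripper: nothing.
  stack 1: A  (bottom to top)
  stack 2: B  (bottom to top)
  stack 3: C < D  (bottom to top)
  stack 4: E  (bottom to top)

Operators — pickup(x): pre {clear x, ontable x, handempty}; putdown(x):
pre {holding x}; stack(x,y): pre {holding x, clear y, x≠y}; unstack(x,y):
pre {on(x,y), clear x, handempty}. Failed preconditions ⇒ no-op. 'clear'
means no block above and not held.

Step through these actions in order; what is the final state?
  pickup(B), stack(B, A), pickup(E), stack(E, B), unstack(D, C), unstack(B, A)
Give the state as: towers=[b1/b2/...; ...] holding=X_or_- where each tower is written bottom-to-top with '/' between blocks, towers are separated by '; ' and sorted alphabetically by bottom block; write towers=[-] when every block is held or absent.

step 1 (pickup(B)): towers=[A; C/D; E] holding=B
step 2 (stack(B, A)): towers=[A/B; C/D; E] holding=-
step 3 (pickup(E)): towers=[A/B; C/D] holding=E
step 4 (stack(E, B)): towers=[A/B/E; C/D] holding=-
step 5 (unstack(D, C)): towers=[A/B/E; C] holding=D
step 6 (unstack(B, A)) [no-op]: towers=[A/B/E; C] holding=D

towers=[A/B/E; C] holding=D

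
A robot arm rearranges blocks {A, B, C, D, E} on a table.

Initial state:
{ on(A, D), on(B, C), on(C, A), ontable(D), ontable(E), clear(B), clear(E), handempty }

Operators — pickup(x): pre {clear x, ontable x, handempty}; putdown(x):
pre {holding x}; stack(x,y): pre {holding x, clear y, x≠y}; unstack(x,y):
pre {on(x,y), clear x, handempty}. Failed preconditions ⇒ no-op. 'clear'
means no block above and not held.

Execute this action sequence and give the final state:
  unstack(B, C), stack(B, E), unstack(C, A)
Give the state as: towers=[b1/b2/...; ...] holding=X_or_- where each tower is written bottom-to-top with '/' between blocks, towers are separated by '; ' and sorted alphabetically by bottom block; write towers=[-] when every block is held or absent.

step 1 (unstack(B, C)): towers=[D/A/C; E] holding=B
step 2 (stack(B, E)): towers=[D/A/C; E/B] holding=-
step 3 (unstack(C, A)): towers=[D/A; E/B] holding=C

towers=[D/A; E/B] holding=C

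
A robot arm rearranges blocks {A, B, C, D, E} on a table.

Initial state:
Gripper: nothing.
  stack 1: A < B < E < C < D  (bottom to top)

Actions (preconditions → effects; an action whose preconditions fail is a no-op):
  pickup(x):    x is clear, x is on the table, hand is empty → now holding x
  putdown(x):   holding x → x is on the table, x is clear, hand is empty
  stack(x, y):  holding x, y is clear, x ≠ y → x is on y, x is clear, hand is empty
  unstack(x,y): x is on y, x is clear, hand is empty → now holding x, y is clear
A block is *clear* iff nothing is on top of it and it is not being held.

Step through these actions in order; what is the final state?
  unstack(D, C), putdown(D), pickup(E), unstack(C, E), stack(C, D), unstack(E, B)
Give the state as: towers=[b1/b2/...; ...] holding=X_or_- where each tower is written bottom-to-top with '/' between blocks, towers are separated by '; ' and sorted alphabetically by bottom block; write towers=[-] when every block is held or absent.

step 1 (unstack(D, C)): towers=[A/B/E/C] holding=D
step 2 (putdown(D)): towers=[A/B/E/C; D] holding=-
step 3 (pickup(E)) [no-op]: towers=[A/B/E/C; D] holding=-
step 4 (unstack(C, E)): towers=[A/B/E; D] holding=C
step 5 (stack(C, D)): towers=[A/B/E; D/C] holding=-
step 6 (unstack(E, B)): towers=[A/B; D/C] holding=E

towers=[A/B; D/C] holding=E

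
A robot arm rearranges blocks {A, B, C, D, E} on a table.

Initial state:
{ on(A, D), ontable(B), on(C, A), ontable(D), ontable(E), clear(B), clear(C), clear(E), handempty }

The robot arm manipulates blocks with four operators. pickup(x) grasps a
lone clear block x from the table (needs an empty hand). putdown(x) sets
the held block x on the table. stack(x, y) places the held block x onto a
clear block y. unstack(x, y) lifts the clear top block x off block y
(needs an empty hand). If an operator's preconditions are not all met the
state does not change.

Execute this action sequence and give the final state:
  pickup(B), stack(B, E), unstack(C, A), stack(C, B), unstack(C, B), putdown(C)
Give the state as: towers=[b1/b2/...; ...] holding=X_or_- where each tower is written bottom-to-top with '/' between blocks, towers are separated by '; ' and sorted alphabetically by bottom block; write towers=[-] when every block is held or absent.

step 1 (pickup(B)): towers=[D/A/C; E] holding=B
step 2 (stack(B, E)): towers=[D/A/C; E/B] holding=-
step 3 (unstack(C, A)): towers=[D/A; E/B] holding=C
step 4 (stack(C, B)): towers=[D/A; E/B/C] holding=-
step 5 (unstack(C, B)): towers=[D/A; E/B] holding=C
step 6 (putdown(C)): towers=[C; D/A; E/B] holding=-

towers=[C; D/A; E/B] holding=-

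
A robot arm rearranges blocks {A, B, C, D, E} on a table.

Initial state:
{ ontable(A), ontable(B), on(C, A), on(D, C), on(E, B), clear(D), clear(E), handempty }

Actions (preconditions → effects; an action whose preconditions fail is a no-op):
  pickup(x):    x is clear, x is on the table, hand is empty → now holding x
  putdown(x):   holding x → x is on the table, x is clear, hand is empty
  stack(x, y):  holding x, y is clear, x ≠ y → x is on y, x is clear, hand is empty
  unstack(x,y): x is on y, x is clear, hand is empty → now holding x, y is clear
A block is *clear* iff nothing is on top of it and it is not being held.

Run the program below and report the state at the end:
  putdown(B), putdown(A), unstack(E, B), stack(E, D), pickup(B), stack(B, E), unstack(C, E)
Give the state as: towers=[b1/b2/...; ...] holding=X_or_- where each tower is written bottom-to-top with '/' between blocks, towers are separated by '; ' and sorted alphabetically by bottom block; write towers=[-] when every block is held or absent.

step 1 (putdown(B)) [no-op]: towers=[A/C/D; B/E] holding=-
step 2 (putdown(A)) [no-op]: towers=[A/C/D; B/E] holding=-
step 3 (unstack(E, B)): towers=[A/C/D; B] holding=E
step 4 (stack(E, D)): towers=[A/C/D/E; B] holding=-
step 5 (pickup(B)): towers=[A/C/D/E] holding=B
step 6 (stack(B, E)): towers=[A/C/D/E/B] holding=-
step 7 (unstack(C, E)) [no-op]: towers=[A/C/D/E/B] holding=-

towers=[A/C/D/E/B] holding=-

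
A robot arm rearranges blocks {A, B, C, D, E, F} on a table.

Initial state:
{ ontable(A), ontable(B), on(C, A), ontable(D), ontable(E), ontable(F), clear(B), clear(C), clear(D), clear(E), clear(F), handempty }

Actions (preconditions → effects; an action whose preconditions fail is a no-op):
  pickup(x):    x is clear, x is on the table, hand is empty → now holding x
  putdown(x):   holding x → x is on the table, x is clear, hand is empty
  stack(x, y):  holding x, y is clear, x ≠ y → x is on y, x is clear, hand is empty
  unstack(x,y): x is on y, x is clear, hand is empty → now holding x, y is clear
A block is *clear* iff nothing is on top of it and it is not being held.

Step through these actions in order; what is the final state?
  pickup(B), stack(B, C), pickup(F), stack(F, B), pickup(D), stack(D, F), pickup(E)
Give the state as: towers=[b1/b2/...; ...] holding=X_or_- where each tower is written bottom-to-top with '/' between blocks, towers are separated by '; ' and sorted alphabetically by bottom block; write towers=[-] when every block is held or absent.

towers=[A/C/B/F/D] holding=E

step 1 (pickup(B)): towers=[A/C; D; E; F] holding=B
step 2 (stack(B, C)): towers=[A/C/B; D; E; F] holding=-
step 3 (pickup(F)): towers=[A/C/B; D; E] holding=F
step 4 (stack(F, B)): towers=[A/C/B/F; D; E] holding=-
step 5 (pickup(D)): towers=[A/C/B/F; E] holding=D
step 6 (stack(D, F)): towers=[A/C/B/F/D; E] holding=-
step 7 (pickup(E)): towers=[A/C/B/F/D] holding=E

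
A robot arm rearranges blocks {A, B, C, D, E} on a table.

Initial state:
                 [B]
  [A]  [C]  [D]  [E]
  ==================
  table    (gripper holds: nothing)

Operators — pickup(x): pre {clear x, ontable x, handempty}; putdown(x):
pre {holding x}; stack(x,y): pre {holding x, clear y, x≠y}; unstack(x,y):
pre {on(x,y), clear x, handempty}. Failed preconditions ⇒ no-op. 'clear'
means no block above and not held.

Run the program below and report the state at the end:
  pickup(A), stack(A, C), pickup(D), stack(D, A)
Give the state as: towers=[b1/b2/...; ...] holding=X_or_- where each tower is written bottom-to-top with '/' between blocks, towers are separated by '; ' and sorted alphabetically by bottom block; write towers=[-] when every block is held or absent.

step 1 (pickup(A)): towers=[C; D; E/B] holding=A
step 2 (stack(A, C)): towers=[C/A; D; E/B] holding=-
step 3 (pickup(D)): towers=[C/A; E/B] holding=D
step 4 (stack(D, A)): towers=[C/A/D; E/B] holding=-

towers=[C/A/D; E/B] holding=-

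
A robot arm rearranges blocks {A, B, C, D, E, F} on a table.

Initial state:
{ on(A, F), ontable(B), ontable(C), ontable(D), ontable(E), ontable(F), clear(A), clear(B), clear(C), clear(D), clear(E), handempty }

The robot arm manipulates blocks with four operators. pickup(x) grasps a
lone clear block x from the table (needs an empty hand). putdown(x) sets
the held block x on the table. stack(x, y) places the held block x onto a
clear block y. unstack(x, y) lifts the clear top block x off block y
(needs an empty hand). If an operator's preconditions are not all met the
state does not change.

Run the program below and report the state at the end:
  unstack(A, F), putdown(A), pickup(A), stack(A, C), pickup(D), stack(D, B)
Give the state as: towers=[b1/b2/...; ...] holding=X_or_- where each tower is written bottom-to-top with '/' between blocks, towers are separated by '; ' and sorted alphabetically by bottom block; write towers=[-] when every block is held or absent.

towers=[B/D; C/A; E; F] holding=-

step 1 (unstack(A, F)): towers=[B; C; D; E; F] holding=A
step 2 (putdown(A)): towers=[A; B; C; D; E; F] holding=-
step 3 (pickup(A)): towers=[B; C; D; E; F] holding=A
step 4 (stack(A, C)): towers=[B; C/A; D; E; F] holding=-
step 5 (pickup(D)): towers=[B; C/A; E; F] holding=D
step 6 (stack(D, B)): towers=[B/D; C/A; E; F] holding=-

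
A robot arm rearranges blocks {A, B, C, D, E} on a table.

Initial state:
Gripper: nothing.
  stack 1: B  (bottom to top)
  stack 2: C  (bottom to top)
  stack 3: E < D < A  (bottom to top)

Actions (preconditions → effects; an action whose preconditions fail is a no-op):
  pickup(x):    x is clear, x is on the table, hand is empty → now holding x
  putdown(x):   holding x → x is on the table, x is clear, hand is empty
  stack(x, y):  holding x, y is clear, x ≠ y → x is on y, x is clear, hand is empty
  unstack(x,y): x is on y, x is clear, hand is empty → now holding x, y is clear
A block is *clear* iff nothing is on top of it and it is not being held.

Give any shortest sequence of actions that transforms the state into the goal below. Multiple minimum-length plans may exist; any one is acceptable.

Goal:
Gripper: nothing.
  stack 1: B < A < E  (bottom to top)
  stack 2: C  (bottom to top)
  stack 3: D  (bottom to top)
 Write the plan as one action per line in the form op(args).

unstack(A, D)
stack(A, B)
unstack(D, E)
putdown(D)
pickup(E)
stack(E, A)

step 1 (unstack(A, D)): towers=[B; C; E/D] holding=A
step 2 (stack(A, B)): towers=[B/A; C; E/D] holding=-
step 3 (unstack(D, E)): towers=[B/A; C; E] holding=D
step 4 (putdown(D)): towers=[B/A; C; D; E] holding=-
step 5 (pickup(E)): towers=[B/A; C; D] holding=E
step 6 (stack(E, A)): towers=[B/A/E; C; D] holding=-
goal check: towers=[B/A/E; C; D] holding=- — reached (length 6, optimal by BFS)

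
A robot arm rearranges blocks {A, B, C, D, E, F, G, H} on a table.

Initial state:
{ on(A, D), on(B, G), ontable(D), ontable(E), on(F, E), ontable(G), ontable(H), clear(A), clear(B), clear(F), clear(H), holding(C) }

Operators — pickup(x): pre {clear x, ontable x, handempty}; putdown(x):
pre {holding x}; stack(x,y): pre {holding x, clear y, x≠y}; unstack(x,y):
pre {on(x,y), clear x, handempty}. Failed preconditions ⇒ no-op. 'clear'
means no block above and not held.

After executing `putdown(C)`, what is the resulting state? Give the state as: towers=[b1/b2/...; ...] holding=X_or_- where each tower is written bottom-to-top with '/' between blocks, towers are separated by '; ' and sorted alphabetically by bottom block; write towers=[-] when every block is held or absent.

towers=[C; D/A; E/F; G/B; H] holding=-

before: towers=[D/A; E/F; G/B; H] holding=C
pre[putdown(C)]: holding(C) yes
all met → apply putdown(C)
after:  towers=[C; D/A; E/F; G/B; H] holding=-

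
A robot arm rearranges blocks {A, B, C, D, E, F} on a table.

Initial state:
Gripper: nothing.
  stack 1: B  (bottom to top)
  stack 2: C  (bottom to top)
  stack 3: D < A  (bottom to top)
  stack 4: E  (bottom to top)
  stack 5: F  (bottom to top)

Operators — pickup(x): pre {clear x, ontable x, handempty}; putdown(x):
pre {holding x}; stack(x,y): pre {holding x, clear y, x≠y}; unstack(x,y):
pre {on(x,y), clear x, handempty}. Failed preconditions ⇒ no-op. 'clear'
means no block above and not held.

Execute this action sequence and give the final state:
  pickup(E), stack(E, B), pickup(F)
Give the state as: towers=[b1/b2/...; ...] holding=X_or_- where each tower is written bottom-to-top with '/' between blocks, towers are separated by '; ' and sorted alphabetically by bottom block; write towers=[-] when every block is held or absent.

step 1 (pickup(E)): towers=[B; C; D/A; F] holding=E
step 2 (stack(E, B)): towers=[B/E; C; D/A; F] holding=-
step 3 (pickup(F)): towers=[B/E; C; D/A] holding=F

towers=[B/E; C; D/A] holding=F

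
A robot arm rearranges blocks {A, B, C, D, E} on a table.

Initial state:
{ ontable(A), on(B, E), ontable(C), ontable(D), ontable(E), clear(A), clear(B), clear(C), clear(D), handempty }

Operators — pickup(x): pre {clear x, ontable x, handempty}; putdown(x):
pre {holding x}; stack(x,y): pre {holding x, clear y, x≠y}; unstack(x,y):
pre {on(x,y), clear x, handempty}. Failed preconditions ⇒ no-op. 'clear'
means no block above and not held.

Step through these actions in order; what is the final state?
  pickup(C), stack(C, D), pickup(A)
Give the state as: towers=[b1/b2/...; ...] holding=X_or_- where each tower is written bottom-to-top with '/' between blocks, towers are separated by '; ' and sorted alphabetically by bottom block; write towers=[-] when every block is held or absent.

step 1 (pickup(C)): towers=[A; D; E/B] holding=C
step 2 (stack(C, D)): towers=[A; D/C; E/B] holding=-
step 3 (pickup(A)): towers=[D/C; E/B] holding=A

towers=[D/C; E/B] holding=A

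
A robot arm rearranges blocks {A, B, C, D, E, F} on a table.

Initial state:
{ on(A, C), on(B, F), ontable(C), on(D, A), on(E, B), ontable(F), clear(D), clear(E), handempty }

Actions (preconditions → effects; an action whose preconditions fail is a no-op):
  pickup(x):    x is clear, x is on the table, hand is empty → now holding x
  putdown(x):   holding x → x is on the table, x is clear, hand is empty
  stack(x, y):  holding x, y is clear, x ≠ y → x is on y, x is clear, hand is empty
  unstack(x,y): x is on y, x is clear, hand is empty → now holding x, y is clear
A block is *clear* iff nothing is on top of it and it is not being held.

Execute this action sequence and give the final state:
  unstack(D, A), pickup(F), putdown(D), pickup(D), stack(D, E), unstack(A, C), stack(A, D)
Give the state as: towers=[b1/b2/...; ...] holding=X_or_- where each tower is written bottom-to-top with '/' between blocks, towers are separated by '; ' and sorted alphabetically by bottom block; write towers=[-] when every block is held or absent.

step 1 (unstack(D, A)): towers=[C/A; F/B/E] holding=D
step 2 (pickup(F)) [no-op]: towers=[C/A; F/B/E] holding=D
step 3 (putdown(D)): towers=[C/A; D; F/B/E] holding=-
step 4 (pickup(D)): towers=[C/A; F/B/E] holding=D
step 5 (stack(D, E)): towers=[C/A; F/B/E/D] holding=-
step 6 (unstack(A, C)): towers=[C; F/B/E/D] holding=A
step 7 (stack(A, D)): towers=[C; F/B/E/D/A] holding=-

towers=[C; F/B/E/D/A] holding=-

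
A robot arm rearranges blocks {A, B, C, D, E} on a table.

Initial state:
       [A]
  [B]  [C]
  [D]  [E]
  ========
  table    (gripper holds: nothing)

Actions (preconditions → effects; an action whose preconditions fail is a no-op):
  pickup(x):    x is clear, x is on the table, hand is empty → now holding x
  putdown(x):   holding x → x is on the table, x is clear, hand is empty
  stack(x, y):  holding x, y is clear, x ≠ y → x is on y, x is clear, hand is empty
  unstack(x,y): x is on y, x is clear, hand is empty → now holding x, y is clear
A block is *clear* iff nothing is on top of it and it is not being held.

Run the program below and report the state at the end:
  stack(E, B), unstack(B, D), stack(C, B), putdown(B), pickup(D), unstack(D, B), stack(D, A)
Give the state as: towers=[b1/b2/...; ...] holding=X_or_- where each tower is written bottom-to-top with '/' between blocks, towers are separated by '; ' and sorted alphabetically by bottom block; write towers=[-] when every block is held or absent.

towers=[B; E/C/A/D] holding=-

step 1 (stack(E, B)) [no-op]: towers=[D/B; E/C/A] holding=-
step 2 (unstack(B, D)): towers=[D; E/C/A] holding=B
step 3 (stack(C, B)) [no-op]: towers=[D; E/C/A] holding=B
step 4 (putdown(B)): towers=[B; D; E/C/A] holding=-
step 5 (pickup(D)): towers=[B; E/C/A] holding=D
step 6 (unstack(D, B)) [no-op]: towers=[B; E/C/A] holding=D
step 7 (stack(D, A)): towers=[B; E/C/A/D] holding=-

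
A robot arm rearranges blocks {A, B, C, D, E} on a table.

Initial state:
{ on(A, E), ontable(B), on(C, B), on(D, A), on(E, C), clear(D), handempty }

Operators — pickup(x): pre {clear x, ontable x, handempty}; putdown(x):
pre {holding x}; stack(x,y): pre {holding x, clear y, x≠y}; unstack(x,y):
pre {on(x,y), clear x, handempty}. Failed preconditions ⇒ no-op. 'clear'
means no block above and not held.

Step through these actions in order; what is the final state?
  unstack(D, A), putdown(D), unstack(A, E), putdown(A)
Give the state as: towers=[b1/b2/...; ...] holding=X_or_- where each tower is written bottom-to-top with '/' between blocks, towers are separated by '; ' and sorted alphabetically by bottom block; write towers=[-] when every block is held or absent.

towers=[A; B/C/E; D] holding=-

step 1 (unstack(D, A)): towers=[B/C/E/A] holding=D
step 2 (putdown(D)): towers=[B/C/E/A; D] holding=-
step 3 (unstack(A, E)): towers=[B/C/E; D] holding=A
step 4 (putdown(A)): towers=[A; B/C/E; D] holding=-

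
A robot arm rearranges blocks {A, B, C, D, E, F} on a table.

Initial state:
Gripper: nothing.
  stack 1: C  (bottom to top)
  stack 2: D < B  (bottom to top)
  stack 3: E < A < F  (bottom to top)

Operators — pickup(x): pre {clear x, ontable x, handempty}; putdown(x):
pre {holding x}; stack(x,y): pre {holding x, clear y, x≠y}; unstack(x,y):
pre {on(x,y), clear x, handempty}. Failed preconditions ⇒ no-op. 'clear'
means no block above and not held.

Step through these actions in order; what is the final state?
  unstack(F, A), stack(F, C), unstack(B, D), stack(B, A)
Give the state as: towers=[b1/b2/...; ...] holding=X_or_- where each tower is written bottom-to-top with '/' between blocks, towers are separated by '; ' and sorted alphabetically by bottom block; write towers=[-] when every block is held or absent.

towers=[C/F; D; E/A/B] holding=-

step 1 (unstack(F, A)): towers=[C; D/B; E/A] holding=F
step 2 (stack(F, C)): towers=[C/F; D/B; E/A] holding=-
step 3 (unstack(B, D)): towers=[C/F; D; E/A] holding=B
step 4 (stack(B, A)): towers=[C/F; D; E/A/B] holding=-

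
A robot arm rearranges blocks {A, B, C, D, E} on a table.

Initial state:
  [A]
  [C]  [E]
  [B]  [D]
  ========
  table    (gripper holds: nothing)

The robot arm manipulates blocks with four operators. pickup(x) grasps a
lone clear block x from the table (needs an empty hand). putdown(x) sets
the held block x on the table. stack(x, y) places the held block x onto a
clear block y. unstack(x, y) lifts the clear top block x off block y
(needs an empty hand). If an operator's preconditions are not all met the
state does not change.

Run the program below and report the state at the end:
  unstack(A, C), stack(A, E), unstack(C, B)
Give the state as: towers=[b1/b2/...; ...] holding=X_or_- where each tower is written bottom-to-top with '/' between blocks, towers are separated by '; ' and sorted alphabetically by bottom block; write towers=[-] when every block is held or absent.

towers=[B; D/E/A] holding=C

step 1 (unstack(A, C)): towers=[B/C; D/E] holding=A
step 2 (stack(A, E)): towers=[B/C; D/E/A] holding=-
step 3 (unstack(C, B)): towers=[B; D/E/A] holding=C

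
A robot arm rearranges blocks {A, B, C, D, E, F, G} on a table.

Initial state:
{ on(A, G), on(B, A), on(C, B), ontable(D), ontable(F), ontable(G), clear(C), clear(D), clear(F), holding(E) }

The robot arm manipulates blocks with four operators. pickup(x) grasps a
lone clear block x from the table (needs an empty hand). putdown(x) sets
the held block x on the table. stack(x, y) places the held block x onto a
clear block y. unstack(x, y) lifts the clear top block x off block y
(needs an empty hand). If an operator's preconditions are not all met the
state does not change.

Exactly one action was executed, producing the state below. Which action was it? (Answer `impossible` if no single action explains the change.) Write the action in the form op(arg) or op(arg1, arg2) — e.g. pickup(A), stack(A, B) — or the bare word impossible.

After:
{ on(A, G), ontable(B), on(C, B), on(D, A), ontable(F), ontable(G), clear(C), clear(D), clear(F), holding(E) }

target: towers=[B/C; F; G/A/D] holding=E
        putdown(E) → towers=[D; E; F; G/A/B/C] holding=-
       stack(E, F) → towers=[D; F/E; G/A/B/C] holding=-
       stack(E, D) → towers=[D/E; F; G/A/B/C] holding=-
       stack(E, C) → towers=[D; F; G/A/B/C/E] holding=-
none of the 4 applicable actions match → impossible

impossible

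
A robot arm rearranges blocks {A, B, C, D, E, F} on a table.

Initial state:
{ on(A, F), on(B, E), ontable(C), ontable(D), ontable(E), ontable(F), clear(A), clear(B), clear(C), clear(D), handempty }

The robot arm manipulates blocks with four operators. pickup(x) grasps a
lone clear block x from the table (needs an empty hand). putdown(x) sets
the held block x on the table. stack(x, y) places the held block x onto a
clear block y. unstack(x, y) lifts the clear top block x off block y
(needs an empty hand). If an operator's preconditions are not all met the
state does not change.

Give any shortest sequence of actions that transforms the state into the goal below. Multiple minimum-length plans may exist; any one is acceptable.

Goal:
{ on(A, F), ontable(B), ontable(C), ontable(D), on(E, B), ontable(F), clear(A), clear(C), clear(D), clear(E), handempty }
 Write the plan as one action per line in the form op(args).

unstack(B, E)
putdown(B)
pickup(E)
stack(E, B)

step 1 (unstack(B, E)): towers=[C; D; E; F/A] holding=B
step 2 (putdown(B)): towers=[B; C; D; E; F/A] holding=-
step 3 (pickup(E)): towers=[B; C; D; F/A] holding=E
step 4 (stack(E, B)): towers=[B/E; C; D; F/A] holding=-
goal check: towers=[B/E; C; D; F/A] holding=- — reached (length 4, optimal by BFS)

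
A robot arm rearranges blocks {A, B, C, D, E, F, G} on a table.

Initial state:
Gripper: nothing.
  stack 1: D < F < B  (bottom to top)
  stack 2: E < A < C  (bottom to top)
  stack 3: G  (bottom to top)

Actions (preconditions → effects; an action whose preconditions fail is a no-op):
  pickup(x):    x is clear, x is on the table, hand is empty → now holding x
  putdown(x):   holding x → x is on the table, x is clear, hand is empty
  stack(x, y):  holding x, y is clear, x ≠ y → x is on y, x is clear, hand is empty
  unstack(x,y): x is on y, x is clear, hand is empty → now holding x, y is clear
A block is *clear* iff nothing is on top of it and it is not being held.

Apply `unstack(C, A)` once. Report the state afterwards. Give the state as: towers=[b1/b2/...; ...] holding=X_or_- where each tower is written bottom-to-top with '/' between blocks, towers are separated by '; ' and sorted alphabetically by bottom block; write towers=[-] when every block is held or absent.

towers=[D/F/B; E/A; G] holding=C

before: towers=[D/F/B; E/A/C; G] holding=-
pre[unstack(C, A)]: on(C,A) ok, clear(C) ok, handempty ok
all met → apply unstack(C, A)
after:  towers=[D/F/B; E/A; G] holding=C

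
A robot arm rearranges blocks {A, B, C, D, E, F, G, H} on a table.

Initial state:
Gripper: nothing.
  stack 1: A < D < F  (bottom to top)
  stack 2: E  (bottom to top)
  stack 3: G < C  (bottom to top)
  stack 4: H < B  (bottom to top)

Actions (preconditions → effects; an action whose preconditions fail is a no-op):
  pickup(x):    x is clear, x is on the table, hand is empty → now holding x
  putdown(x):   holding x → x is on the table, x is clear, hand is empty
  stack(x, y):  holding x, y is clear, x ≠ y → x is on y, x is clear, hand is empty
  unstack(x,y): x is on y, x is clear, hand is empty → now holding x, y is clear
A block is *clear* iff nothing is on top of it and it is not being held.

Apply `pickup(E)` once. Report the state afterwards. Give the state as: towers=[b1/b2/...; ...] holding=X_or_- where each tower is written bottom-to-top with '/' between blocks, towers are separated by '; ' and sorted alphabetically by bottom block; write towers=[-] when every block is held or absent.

before: towers=[A/D/F; E; G/C; H/B] holding=-
pre[pickup(E)]: clear(E) ok, ontable(E) ok, handempty ok
all met → apply pickup(E)
after:  towers=[A/D/F; G/C; H/B] holding=E

towers=[A/D/F; G/C; H/B] holding=E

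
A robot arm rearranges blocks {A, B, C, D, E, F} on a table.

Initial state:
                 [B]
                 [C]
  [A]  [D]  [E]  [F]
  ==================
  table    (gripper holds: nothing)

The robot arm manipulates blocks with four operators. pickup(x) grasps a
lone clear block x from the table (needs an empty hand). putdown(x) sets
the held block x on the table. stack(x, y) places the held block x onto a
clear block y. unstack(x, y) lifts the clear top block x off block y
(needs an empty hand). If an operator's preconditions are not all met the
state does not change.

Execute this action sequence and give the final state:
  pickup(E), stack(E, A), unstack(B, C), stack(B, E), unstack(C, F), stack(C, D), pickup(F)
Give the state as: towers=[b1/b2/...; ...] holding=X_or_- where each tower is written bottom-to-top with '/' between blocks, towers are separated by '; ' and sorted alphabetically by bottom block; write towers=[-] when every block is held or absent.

step 1 (pickup(E)): towers=[A; D; F/C/B] holding=E
step 2 (stack(E, A)): towers=[A/E; D; F/C/B] holding=-
step 3 (unstack(B, C)): towers=[A/E; D; F/C] holding=B
step 4 (stack(B, E)): towers=[A/E/B; D; F/C] holding=-
step 5 (unstack(C, F)): towers=[A/E/B; D; F] holding=C
step 6 (stack(C, D)): towers=[A/E/B; D/C; F] holding=-
step 7 (pickup(F)): towers=[A/E/B; D/C] holding=F

towers=[A/E/B; D/C] holding=F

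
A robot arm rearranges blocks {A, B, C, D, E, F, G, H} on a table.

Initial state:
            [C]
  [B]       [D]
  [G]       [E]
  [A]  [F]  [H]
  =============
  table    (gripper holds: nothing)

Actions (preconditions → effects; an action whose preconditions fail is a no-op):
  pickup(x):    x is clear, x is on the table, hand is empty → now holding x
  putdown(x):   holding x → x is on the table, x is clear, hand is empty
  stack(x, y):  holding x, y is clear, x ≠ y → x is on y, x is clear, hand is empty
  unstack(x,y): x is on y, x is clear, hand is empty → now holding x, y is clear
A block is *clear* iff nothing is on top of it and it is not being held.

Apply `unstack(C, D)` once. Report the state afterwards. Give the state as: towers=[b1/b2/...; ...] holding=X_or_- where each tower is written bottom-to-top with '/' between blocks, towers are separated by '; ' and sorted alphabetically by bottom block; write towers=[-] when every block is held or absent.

towers=[A/G/B; F; H/E/D] holding=C

before: towers=[A/G/B; F; H/E/D/C] holding=-
pre[unstack(C, D)]: on(C,D) ok, clear(C) ok, handempty ok
all met → apply unstack(C, D)
after:  towers=[A/G/B; F; H/E/D] holding=C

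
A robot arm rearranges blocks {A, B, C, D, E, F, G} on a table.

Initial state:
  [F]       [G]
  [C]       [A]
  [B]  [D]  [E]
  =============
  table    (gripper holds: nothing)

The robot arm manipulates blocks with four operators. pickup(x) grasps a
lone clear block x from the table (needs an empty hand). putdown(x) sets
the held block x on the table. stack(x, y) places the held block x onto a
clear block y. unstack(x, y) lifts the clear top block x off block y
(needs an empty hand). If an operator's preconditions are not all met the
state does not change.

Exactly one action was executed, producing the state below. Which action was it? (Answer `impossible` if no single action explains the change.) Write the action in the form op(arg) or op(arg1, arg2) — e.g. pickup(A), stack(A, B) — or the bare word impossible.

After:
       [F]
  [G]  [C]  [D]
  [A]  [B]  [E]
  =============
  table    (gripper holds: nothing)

impossible

target: towers=[A/G; B/C/F; E/D] holding=-
     unstack(F, C) → towers=[B/C; D; E/A/G] holding=F
     unstack(G, A) → towers=[B/C/F; D; E/A] holding=G
         pickup(D) → towers=[B/C/F; E/A/G] holding=D
none of the 3 applicable actions match → impossible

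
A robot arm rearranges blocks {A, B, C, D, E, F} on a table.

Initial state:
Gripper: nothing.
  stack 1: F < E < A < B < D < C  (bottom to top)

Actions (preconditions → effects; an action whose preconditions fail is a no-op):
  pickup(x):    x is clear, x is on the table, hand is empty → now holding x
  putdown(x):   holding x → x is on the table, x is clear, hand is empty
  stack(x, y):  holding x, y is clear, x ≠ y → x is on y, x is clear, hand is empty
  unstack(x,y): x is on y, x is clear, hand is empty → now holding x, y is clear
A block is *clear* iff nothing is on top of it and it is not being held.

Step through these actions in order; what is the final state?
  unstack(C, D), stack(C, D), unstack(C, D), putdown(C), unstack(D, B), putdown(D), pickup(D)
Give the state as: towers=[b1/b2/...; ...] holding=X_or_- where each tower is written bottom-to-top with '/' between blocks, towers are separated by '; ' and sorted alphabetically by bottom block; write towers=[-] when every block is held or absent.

step 1 (unstack(C, D)): towers=[F/E/A/B/D] holding=C
step 2 (stack(C, D)): towers=[F/E/A/B/D/C] holding=-
step 3 (unstack(C, D)): towers=[F/E/A/B/D] holding=C
step 4 (putdown(C)): towers=[C; F/E/A/B/D] holding=-
step 5 (unstack(D, B)): towers=[C; F/E/A/B] holding=D
step 6 (putdown(D)): towers=[C; D; F/E/A/B] holding=-
step 7 (pickup(D)): towers=[C; F/E/A/B] holding=D

towers=[C; F/E/A/B] holding=D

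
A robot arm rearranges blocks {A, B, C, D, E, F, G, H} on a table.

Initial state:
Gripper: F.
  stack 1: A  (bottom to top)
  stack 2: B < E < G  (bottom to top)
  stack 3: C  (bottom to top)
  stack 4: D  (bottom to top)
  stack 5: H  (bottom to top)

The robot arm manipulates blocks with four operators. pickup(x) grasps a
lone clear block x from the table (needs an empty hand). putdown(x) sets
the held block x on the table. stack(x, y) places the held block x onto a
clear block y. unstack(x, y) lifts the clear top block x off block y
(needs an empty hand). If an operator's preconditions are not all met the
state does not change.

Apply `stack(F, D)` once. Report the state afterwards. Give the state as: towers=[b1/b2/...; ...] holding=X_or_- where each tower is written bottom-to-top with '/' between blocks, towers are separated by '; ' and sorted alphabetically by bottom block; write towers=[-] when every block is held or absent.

towers=[A; B/E/G; C; D/F; H] holding=-

before: towers=[A; B/E/G; C; D; H] holding=F
pre[stack(F, D)]: holding(F) ✓, clear(D) ✓, F≠D ✓
all met → apply stack(F, D)
after:  towers=[A; B/E/G; C; D/F; H] holding=-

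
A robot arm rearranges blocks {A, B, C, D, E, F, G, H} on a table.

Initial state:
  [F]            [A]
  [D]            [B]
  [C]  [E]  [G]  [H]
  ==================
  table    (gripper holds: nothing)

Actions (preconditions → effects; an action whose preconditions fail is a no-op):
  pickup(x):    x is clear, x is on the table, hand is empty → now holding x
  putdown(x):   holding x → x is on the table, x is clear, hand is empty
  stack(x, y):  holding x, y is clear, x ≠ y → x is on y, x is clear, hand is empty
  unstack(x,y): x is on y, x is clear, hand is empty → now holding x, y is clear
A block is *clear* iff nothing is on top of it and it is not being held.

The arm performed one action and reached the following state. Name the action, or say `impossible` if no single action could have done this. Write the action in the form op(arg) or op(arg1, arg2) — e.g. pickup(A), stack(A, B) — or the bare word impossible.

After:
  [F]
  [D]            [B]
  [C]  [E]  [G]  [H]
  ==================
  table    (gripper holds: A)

target: towers=[C/D/F; E; G; H/B] holding=A
         pickup(G) → towers=[C/D/F; E; H/B/A] holding=G
     unstack(A, B) → towers=[C/D/F; E; G; H/B] holding=A  ← match
         pickup(E) → towers=[C/D/F; G; H/B/A] holding=E
     unstack(F, D) → towers=[C/D; E; G; H/B/A] holding=F

unstack(A, B)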